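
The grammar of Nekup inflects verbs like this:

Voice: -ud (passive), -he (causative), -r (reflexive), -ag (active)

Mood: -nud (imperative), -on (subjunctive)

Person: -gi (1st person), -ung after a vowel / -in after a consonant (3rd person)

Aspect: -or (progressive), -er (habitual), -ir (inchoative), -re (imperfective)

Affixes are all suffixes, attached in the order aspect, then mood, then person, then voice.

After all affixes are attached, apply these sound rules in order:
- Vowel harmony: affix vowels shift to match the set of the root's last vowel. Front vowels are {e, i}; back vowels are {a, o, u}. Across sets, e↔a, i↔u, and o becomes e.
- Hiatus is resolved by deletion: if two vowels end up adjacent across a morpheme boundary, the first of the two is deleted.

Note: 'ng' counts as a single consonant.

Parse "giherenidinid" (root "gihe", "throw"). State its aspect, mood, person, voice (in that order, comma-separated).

Segment: gihe-re-nud-in-ud.
aspect: -re → imperfective.
mood: -nud → imperative.
person: -ung/in → 3rd person.
voice: -ud → passive.

imperfective, imperative, 3rd person, passive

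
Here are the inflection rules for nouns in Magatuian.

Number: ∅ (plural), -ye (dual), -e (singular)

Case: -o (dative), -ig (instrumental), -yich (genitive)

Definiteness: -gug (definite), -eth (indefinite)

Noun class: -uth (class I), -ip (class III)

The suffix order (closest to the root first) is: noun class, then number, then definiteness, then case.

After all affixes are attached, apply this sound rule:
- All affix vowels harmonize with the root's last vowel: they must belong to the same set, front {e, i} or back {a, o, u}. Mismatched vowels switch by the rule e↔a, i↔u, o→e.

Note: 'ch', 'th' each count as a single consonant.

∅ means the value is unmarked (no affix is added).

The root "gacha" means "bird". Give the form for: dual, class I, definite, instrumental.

Attach noun class class I -uth → gachauth.
Attach number dual -ye → gachauthye.
Attach definiteness definite -gug → gachauthyegug.
Attach case instrumental -ig → gachauthyegugig.
Apply vowel harmony: gachauthyegugig → gachauthyagugug.

gachauthyagugug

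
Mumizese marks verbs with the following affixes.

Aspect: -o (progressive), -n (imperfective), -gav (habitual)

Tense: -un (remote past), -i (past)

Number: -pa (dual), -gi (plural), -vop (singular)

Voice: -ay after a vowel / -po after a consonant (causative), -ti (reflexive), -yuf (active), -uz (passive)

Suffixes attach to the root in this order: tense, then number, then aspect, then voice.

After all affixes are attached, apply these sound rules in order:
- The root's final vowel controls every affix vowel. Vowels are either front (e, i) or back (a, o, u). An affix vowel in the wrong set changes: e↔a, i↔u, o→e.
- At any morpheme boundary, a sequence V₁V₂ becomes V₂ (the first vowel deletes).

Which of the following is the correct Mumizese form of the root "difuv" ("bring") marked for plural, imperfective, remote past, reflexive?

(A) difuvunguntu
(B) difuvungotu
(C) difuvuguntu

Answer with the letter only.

Attach tense remote past -un → difuvun.
Attach number plural -gi → difuvungi.
Attach aspect imperfective -n → difuvungin.
Attach voice reflexive -ti → difuvunginti.
Apply vowel harmony: difuvunginti → difuvunguntu.
Vowel deletion: no change.
So the correct form is difuvunguntu, option (A).
(C) difuvuguntu is wrong: it uses past instead of remote past for tense.
(B) difuvungotu is wrong: it uses progressive instead of imperfective for aspect.

A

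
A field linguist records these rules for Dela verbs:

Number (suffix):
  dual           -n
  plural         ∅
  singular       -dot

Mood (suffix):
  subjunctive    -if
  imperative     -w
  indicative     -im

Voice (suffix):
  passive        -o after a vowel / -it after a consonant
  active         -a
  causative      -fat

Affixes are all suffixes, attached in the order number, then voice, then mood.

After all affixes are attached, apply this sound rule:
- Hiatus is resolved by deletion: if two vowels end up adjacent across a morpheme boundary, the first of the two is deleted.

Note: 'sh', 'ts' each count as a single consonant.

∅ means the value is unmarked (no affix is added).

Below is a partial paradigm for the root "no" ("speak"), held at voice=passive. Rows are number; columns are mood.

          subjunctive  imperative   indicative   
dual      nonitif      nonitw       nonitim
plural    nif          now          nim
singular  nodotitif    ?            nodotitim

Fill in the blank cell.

nodotitw

Attach number singular -dot → nodot.
Attach voice passive -it (after consonant 't') → nodotit.
Attach mood imperative -w → nodotitw.
Vowel deletion: no change.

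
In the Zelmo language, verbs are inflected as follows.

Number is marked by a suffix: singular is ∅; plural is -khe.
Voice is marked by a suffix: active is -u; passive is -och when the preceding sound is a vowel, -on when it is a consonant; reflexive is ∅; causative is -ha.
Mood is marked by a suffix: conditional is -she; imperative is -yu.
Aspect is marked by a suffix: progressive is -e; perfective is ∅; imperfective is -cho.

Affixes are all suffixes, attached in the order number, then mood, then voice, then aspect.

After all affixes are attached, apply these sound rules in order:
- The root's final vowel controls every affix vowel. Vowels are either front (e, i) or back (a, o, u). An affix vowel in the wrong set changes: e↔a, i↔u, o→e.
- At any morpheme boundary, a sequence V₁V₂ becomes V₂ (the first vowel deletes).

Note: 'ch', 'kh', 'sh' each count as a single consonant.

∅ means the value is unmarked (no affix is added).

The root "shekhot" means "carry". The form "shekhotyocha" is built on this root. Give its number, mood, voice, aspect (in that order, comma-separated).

singular, imperative, passive, progressive

Segment: shekhot-yu-och-e.
number: ∅ → singular.
mood: -yu → imperative.
voice: -och/on → passive.
aspect: -e → progressive.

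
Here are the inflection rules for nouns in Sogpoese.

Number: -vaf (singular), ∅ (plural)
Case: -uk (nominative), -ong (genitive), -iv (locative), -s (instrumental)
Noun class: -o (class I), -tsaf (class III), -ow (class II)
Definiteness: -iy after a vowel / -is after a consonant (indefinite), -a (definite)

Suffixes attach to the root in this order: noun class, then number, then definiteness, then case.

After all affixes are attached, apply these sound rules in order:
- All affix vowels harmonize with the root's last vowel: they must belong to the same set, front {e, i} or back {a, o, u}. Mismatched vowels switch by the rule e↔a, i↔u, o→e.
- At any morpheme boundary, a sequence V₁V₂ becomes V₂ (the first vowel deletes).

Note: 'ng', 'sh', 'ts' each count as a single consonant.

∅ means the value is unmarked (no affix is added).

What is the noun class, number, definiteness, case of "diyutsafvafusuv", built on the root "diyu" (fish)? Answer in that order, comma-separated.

class III, singular, indefinite, locative

Segment: diyu-tsaf-vaf-is-iv.
noun class: -tsaf → class III.
number: -vaf → singular.
definiteness: -iy/is → indefinite.
case: -iv → locative.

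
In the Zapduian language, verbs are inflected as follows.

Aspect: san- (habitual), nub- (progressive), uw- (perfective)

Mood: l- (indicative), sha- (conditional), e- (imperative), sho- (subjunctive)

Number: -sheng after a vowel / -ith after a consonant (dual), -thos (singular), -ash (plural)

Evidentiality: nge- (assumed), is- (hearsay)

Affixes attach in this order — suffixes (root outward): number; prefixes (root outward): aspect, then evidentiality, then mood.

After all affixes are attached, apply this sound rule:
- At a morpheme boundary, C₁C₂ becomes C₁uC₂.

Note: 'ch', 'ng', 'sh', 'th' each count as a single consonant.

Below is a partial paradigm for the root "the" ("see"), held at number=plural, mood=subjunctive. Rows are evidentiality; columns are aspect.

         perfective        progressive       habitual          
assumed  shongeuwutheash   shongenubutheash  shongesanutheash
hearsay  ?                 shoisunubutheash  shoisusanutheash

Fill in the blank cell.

shoisuwutheash

Attach number plural -ash → theash.
Attach aspect perfective uw- → uwtheash.
Attach evidentiality hearsay is- → isuwtheash.
Attach mood subjunctive sho- → shoisuwtheash.
Apply epenthesis: shoisuwtheash → shoisuwutheash.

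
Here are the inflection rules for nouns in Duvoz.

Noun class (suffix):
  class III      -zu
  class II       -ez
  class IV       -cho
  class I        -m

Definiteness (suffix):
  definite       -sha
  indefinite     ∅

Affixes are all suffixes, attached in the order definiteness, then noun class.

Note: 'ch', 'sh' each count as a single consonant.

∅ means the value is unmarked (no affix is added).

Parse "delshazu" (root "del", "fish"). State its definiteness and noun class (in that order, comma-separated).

Segment: del-sha-zu.
definiteness: -sha → definite.
noun class: -zu → class III.

definite, class III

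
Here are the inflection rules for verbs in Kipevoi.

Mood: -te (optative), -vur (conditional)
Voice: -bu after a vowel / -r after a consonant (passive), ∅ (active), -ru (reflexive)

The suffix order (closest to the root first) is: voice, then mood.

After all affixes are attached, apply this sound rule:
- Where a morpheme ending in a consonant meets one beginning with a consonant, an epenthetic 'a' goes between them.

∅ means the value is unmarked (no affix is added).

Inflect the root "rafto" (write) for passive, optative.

raftobute

Attach voice passive -bu (after vowel 'o') → raftobu.
Attach mood optative -te → raftobute.
Epenthesis: no change.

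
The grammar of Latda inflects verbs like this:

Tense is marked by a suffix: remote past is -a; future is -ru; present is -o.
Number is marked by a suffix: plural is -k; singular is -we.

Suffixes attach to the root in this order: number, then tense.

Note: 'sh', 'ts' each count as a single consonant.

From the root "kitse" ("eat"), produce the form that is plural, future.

Attach number plural -k → kitsek.
Attach tense future -ru → kitsekru.

kitsekru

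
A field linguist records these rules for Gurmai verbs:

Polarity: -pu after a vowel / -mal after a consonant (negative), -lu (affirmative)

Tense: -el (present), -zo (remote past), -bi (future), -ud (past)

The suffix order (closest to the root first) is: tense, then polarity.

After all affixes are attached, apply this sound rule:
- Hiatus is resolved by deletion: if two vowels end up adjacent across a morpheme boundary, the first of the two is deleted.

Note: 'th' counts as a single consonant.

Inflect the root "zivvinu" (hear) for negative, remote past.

Attach tense remote past -zo → zivvinuzo.
Attach polarity negative -pu (after vowel 'o') → zivvinuzopu.
Vowel deletion: no change.

zivvinuzopu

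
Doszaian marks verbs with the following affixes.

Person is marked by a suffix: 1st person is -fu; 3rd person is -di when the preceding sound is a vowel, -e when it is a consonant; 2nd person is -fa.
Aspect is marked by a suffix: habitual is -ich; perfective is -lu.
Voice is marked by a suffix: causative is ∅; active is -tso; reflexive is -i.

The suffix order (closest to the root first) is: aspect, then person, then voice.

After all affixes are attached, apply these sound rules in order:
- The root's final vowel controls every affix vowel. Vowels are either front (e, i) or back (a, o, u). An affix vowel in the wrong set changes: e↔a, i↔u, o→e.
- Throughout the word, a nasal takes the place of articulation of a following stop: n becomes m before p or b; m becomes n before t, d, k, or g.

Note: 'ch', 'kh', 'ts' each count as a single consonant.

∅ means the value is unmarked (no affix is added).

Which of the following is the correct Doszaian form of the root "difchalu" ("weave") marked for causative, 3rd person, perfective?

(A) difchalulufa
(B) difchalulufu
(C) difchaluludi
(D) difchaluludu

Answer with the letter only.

D

Attach aspect perfective -lu → difchalulu.
Attach person 3rd person -di (after vowel 'u') → difchaluludi.
voice = causative: zero marking, form stays difchaluludi.
Apply vowel harmony: difchaluludi → difchaluludu.
Nasal assimilation: no change.
So the correct form is difchaluludu, option (D).
(B) difchalulufu is wrong: it uses 1st person instead of 3rd person for person.
(C) difchaluludi is wrong: it fails to apply the sound rule(s).
(A) difchalulufa is wrong: it uses 2nd person instead of 3rd person for person.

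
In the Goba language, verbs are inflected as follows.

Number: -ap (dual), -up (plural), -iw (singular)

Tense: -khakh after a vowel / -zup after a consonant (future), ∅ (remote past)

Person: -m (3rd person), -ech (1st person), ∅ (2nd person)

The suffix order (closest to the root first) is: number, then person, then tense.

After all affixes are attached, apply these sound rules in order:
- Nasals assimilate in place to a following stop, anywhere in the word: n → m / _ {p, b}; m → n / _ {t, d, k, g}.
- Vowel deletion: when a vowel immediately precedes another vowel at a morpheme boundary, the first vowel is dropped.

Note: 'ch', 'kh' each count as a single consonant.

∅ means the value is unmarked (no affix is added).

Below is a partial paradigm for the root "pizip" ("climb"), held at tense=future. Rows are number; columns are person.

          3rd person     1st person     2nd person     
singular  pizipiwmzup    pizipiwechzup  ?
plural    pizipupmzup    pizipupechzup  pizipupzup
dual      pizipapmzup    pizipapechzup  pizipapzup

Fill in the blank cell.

pizipiwzup

Attach number singular -iw → pizipiw.
person = 2nd person: zero marking, form stays pizipiw.
Attach tense future -zup (after consonant 'w') → pizipiwzup.
Nasal assimilation: no change.
Vowel deletion: no change.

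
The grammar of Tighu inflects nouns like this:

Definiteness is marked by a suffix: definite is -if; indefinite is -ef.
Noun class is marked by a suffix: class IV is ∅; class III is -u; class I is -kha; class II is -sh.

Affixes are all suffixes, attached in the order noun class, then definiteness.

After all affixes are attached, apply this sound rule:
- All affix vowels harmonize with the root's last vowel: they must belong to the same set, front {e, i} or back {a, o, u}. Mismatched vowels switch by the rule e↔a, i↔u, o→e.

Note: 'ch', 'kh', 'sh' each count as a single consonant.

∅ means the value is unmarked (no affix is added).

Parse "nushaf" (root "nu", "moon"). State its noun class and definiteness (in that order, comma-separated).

class II, indefinite

Segment: nu-sh-ef.
noun class: -sh → class II.
definiteness: -ef → indefinite.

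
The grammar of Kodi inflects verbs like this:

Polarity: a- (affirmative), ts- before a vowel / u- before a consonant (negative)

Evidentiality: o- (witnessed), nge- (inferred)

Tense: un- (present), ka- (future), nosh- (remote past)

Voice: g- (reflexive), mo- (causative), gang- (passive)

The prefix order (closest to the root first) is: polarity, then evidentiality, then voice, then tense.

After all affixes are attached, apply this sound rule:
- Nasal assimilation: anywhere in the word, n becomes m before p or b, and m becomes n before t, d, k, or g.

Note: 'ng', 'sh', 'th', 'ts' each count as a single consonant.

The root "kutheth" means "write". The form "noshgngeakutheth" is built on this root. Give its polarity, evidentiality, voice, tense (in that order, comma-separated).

Segment: nosh-g-nge-a-kutheth.
polarity: a- → affirmative.
evidentiality: nge- → inferred.
voice: g- → reflexive.
tense: nosh- → remote past.

affirmative, inferred, reflexive, remote past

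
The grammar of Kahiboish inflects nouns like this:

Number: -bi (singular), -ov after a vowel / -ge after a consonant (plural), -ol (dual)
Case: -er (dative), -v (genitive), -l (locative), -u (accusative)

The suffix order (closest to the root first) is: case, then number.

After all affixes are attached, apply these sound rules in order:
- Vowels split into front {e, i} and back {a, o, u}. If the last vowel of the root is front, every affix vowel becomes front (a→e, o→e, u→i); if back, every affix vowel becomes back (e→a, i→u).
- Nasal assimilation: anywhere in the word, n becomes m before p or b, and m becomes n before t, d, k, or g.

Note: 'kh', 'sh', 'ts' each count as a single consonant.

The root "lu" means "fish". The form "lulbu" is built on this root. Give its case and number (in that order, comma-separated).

Segment: lu-l-bi.
case: -l → locative.
number: -bi → singular.

locative, singular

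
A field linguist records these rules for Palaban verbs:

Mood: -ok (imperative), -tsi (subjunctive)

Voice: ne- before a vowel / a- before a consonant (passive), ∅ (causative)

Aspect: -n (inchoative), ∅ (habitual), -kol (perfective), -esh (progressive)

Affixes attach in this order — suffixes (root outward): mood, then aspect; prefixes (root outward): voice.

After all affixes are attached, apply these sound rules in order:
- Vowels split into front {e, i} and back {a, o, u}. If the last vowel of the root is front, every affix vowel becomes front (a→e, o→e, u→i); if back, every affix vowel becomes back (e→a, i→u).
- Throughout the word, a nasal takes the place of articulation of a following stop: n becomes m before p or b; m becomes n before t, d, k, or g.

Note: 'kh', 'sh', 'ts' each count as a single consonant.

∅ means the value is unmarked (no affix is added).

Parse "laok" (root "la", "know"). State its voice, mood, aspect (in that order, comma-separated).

causative, imperative, habitual

Segment: la-ok.
voice: ∅ → causative.
mood: -ok → imperative.
aspect: ∅ → habitual.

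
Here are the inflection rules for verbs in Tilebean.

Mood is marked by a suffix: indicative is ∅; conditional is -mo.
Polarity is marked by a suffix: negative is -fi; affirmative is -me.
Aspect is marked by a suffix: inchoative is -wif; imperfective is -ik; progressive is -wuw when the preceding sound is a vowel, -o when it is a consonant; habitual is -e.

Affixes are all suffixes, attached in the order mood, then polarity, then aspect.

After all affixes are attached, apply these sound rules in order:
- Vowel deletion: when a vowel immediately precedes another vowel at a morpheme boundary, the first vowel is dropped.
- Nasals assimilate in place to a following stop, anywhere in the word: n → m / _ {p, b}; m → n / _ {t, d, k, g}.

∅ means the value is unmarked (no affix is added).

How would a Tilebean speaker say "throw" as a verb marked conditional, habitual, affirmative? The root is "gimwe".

Attach mood conditional -mo → gimwemo.
Attach polarity affirmative -me → gimwemome.
Attach aspect habitual -e → gimwemomee.
Apply vowel deletion: gimwemomee → gimwemome.
Nasal assimilation: no change.

gimwemome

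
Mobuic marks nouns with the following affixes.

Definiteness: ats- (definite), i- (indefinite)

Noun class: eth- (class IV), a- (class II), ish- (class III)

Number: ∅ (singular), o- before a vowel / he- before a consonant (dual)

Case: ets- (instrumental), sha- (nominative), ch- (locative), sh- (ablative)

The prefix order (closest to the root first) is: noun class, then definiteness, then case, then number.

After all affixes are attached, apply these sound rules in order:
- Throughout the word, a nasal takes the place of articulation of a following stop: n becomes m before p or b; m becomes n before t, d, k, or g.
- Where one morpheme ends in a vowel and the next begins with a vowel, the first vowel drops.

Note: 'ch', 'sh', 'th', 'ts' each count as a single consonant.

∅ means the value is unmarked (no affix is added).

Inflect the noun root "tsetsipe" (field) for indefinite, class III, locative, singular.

Attach noun class class III ish- → ishtsetsipe.
Attach definiteness indefinite i- → iishtsetsipe.
Attach case locative ch- → chiishtsetsipe.
number = singular: zero marking, form stays chiishtsetsipe.
Nasal assimilation: no change.
Apply vowel deletion: chiishtsetsipe → chishtsetsipe.

chishtsetsipe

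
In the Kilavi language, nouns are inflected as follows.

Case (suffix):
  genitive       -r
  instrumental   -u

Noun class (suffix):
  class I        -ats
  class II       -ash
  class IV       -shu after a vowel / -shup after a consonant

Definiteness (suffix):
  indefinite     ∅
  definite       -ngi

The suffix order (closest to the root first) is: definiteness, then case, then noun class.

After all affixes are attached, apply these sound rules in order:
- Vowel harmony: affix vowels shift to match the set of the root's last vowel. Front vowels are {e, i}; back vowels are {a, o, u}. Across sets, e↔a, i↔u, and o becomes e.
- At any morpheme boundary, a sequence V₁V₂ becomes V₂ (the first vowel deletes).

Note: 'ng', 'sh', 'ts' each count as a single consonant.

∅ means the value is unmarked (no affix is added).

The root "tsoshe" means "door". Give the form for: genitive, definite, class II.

Attach definiteness definite -ngi → tsoshengi.
Attach case genitive -r → tsoshengir.
Attach noun class class II -ash → tsoshengirash.
Apply vowel harmony: tsoshengirash → tsoshengiresh.
Vowel deletion: no change.

tsoshengiresh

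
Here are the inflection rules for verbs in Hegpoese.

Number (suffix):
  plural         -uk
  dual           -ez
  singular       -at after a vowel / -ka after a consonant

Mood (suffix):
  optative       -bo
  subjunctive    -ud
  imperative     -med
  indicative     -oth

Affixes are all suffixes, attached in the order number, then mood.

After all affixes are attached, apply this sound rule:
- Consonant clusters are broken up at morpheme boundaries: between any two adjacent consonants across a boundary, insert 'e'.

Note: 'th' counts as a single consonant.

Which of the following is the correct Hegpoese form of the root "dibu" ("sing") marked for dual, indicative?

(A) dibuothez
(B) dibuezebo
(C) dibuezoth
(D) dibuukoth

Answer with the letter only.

Attach number dual -ez → dibuez.
Attach mood indicative -oth → dibuezoth.
Epenthesis: no change.
So the correct form is dibuezoth, option (C).
(A) dibuothez is wrong: it has the affixes in the wrong order.
(B) dibuezebo is wrong: it uses optative instead of indicative for mood.
(D) dibuukoth is wrong: it uses plural instead of dual for number.

C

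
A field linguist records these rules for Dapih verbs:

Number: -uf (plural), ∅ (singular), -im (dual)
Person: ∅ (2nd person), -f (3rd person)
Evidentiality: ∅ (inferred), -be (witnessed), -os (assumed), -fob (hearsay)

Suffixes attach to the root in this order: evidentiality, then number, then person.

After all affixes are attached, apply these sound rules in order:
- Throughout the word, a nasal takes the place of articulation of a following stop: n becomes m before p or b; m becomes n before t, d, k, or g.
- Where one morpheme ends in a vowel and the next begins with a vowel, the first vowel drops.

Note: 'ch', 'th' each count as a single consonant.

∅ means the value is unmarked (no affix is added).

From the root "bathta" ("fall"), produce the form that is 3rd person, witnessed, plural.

bathtabuff

Attach evidentiality witnessed -be → bathtabe.
Attach number plural -uf → bathtabeuf.
Attach person 3rd person -f → bathtabeuff.
Nasal assimilation: no change.
Apply vowel deletion: bathtabeuff → bathtabuff.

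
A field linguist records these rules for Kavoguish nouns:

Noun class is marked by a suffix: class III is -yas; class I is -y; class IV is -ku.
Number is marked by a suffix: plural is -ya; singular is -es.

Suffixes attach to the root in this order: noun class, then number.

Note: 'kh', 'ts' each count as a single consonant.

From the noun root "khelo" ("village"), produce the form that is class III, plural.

Attach noun class class III -yas → kheloyas.
Attach number plural -ya → kheloyasya.

kheloyasya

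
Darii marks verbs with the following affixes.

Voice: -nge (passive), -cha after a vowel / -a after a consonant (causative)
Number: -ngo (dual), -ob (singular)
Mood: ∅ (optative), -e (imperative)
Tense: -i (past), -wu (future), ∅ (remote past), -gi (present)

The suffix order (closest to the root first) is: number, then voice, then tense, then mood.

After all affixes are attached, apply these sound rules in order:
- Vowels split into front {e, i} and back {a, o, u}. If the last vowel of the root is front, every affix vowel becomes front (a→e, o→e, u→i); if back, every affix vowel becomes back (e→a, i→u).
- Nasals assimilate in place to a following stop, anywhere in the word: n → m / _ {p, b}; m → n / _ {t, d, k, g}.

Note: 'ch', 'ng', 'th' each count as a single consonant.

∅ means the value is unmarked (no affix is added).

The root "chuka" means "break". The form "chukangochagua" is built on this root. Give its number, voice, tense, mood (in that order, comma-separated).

dual, causative, present, imperative

Segment: chuka-ngo-cha-gi-e.
number: -ngo → dual.
voice: -cha/a → causative.
tense: -gi → present.
mood: -e → imperative.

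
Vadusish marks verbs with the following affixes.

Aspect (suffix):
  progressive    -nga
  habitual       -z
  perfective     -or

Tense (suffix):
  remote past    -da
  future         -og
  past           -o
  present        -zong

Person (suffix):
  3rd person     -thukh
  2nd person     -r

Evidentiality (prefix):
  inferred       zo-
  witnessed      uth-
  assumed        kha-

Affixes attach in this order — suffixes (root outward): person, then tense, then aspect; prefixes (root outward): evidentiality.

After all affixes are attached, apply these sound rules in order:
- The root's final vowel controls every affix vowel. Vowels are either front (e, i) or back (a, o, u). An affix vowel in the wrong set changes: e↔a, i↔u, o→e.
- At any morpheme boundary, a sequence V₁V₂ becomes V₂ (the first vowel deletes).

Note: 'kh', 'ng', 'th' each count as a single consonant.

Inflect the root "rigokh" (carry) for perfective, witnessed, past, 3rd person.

Attach person 3rd person -thukh → rigokhthukh.
Attach tense past -o → rigokhthukho.
Attach evidentiality witnessed uth- → uthrigokhthukho.
Attach aspect perfective -or → uthrigokhthukhoor.
Vowel harmony: no change.
Apply vowel deletion: uthrigokhthukhoor → uthrigokhthukhor.

uthrigokhthukhor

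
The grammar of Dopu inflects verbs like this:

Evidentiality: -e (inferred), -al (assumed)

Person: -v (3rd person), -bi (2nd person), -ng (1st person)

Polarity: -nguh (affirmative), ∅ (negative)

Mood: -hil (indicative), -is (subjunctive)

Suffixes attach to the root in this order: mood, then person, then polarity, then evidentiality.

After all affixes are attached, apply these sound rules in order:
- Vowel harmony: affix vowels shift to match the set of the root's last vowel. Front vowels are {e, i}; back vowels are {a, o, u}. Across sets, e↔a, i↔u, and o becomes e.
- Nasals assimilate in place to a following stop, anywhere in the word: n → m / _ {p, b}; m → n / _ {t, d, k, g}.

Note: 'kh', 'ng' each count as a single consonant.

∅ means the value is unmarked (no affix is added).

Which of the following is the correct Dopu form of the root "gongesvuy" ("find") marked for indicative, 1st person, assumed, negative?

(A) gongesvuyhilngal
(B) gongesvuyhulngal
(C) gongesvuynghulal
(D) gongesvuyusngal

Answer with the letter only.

Attach mood indicative -hil → gongesvuyhil.
Attach person 1st person -ng → gongesvuyhilng.
polarity = negative: zero marking, form stays gongesvuyhilng.
Attach evidentiality assumed -al → gongesvuyhilngal.
Apply vowel harmony: gongesvuyhilngal → gongesvuyhulngal.
Nasal assimilation: no change.
So the correct form is gongesvuyhulngal, option (B).
(A) gongesvuyhilngal is wrong: it fails to apply the sound rule(s).
(D) gongesvuyusngal is wrong: it uses subjunctive instead of indicative for mood.
(C) gongesvuynghulal is wrong: it has the affixes in the wrong order.

B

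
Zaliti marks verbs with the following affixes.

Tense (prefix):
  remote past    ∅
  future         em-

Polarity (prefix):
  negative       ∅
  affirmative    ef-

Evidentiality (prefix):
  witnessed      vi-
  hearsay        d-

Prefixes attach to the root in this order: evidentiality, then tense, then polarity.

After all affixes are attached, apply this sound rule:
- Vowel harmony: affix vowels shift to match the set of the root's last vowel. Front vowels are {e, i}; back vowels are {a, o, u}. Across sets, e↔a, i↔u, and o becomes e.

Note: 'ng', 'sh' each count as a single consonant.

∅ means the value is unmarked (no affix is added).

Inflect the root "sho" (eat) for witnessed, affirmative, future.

afamvusho

Attach evidentiality witnessed vi- → visho.
Attach tense future em- → emvisho.
Attach polarity affirmative ef- → efemvisho.
Apply vowel harmony: efemvisho → afamvusho.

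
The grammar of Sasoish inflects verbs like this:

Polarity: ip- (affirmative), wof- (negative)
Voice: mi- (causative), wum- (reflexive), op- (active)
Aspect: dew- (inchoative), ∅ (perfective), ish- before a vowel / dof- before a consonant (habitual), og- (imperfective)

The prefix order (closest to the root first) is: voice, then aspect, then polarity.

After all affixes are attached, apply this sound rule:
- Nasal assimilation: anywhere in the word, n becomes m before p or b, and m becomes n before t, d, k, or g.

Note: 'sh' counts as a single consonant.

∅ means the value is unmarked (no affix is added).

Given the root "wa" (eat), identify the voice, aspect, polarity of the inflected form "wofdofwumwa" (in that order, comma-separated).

Segment: wof-dof-wum-wa.
voice: wum- → reflexive.
aspect: ish/dof- → habitual.
polarity: wof- → negative.

reflexive, habitual, negative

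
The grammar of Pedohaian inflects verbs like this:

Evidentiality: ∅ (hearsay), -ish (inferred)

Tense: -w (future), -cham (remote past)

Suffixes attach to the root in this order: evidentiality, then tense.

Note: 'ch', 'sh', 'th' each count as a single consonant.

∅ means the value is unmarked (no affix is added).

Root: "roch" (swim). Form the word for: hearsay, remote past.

rochcham

evidentiality = hearsay: zero marking, form stays roch.
Attach tense remote past -cham → rochcham.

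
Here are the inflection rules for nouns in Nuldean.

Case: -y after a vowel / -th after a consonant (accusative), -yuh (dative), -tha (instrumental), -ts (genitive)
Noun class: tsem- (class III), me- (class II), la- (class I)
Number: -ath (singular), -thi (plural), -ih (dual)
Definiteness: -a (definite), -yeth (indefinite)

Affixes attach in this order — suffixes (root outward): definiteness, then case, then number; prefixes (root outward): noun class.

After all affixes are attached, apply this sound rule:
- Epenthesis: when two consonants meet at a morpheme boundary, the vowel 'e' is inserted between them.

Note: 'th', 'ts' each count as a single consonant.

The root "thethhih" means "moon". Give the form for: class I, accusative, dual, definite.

lathethhihayih

Attach noun class class I la- → lathethhih.
Attach definiteness definite -a → lathethhiha.
Attach case accusative -y (after vowel 'a') → lathethhihay.
Attach number dual -ih → lathethhihayih.
Epenthesis: no change.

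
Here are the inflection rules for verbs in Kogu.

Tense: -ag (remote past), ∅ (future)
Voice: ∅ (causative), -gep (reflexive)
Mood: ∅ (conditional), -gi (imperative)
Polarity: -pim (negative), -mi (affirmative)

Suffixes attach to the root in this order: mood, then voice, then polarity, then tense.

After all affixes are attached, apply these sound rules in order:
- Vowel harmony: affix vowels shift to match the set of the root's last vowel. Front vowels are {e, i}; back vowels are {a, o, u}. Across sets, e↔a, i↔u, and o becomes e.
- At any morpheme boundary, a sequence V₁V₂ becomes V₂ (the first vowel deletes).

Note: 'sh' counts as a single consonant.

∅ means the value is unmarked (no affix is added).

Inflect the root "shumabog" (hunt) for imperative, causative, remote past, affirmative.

shumaboggumag

Attach mood imperative -gi → shumaboggi.
voice = causative: zero marking, form stays shumaboggi.
Attach polarity affirmative -mi → shumaboggimi.
Attach tense remote past -ag → shumaboggimiag.
Apply vowel harmony: shumaboggimiag → shumaboggumuag.
Apply vowel deletion: shumaboggumuag → shumaboggumag.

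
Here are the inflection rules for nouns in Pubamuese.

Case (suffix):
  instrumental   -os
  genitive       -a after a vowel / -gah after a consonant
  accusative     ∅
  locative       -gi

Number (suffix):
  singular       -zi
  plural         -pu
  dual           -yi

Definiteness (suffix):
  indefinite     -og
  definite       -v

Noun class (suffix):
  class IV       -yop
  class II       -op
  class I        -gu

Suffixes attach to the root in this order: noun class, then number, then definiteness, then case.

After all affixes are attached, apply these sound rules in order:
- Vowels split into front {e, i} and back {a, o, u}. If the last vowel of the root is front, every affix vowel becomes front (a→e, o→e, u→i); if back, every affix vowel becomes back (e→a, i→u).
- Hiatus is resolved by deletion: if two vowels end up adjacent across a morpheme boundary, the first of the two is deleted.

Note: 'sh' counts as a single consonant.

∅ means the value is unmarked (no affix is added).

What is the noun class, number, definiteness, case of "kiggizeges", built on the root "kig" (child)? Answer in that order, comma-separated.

Segment: kig-gu-zi-og-os.
noun class: -gu → class I.
number: -zi → singular.
definiteness: -og → indefinite.
case: -os → instrumental.

class I, singular, indefinite, instrumental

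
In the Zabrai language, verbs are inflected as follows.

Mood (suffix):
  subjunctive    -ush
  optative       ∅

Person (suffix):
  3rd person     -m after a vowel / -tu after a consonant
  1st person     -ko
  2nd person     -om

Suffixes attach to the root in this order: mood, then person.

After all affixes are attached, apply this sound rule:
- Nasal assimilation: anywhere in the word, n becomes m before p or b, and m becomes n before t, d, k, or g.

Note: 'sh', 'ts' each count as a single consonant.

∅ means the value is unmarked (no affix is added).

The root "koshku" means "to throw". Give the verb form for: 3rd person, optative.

koshkum

mood = optative: zero marking, form stays koshku.
Attach person 3rd person -m (after vowel 'u') → koshkum.
Nasal assimilation: no change.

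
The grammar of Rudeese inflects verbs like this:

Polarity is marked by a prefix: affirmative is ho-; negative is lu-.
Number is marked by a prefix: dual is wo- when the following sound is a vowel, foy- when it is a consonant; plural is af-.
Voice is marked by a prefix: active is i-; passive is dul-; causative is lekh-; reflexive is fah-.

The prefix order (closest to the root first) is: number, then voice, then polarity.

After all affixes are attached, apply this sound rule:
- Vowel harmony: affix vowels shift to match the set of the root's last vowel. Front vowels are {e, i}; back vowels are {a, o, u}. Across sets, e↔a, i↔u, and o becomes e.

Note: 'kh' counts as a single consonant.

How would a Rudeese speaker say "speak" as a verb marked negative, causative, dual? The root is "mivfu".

lulakhfoymivfu

Attach number dual foy- (before consonant 'm') → foymivfu.
Attach voice causative lekh- → lekhfoymivfu.
Attach polarity negative lu- → lulekhfoymivfu.
Apply vowel harmony: lulekhfoymivfu → lulakhfoymivfu.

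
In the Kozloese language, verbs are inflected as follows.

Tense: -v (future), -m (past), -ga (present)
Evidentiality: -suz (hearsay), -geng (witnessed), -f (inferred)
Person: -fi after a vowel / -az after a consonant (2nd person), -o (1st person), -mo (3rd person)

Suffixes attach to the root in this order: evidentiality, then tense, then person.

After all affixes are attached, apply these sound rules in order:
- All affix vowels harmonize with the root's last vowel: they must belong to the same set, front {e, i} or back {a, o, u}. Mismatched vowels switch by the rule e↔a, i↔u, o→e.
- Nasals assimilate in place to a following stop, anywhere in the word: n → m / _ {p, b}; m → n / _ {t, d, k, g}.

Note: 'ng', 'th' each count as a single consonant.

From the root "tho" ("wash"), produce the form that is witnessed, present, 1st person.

thoganggao

Attach evidentiality witnessed -geng → thogeng.
Attach tense present -ga → thogengga.
Attach person 1st person -o → thogenggao.
Apply vowel harmony: thogenggao → thoganggao.
Nasal assimilation: no change.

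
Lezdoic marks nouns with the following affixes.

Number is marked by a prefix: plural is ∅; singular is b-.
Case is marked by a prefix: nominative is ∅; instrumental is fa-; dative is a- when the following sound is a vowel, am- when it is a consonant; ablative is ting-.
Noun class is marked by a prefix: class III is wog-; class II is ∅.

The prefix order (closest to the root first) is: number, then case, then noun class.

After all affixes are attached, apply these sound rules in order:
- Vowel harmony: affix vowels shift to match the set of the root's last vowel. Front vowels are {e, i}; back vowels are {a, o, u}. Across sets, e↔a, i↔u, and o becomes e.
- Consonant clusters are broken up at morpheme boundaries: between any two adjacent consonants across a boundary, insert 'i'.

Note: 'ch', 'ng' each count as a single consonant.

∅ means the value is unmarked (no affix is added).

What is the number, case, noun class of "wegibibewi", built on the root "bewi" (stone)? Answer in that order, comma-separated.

Segment: wog-b-bewi.
number: b- → singular.
case: ∅ → nominative.
noun class: wog- → class III.

singular, nominative, class III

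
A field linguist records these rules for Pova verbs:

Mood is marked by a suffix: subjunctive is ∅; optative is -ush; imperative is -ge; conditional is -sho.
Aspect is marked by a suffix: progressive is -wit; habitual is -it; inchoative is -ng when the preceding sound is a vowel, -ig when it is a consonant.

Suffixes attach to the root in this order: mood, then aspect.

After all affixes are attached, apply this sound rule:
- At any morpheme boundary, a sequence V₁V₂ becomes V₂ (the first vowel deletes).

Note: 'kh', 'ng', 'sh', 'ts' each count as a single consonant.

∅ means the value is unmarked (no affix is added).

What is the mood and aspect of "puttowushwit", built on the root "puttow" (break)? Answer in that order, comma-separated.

Segment: puttow-ush-wit.
mood: -ush → optative.
aspect: -wit → progressive.

optative, progressive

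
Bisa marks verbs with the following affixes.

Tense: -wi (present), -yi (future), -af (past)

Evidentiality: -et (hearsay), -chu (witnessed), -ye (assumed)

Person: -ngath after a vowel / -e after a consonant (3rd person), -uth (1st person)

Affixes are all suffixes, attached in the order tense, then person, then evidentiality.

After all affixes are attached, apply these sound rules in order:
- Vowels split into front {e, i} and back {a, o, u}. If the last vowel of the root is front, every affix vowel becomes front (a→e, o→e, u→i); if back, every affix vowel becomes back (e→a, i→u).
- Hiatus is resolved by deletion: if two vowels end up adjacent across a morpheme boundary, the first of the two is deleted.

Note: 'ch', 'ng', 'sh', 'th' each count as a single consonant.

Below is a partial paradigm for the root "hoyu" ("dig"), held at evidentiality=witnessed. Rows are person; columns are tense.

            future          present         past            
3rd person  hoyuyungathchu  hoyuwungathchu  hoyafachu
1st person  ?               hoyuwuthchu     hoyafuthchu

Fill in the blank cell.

Attach tense future -yi → hoyuyi.
Attach person 1st person -uth → hoyuyiuth.
Attach evidentiality witnessed -chu → hoyuyiuthchu.
Apply vowel harmony: hoyuyiuthchu → hoyuyuuthchu.
Apply vowel deletion: hoyuyuuthchu → hoyuyuthchu.

hoyuyuthchu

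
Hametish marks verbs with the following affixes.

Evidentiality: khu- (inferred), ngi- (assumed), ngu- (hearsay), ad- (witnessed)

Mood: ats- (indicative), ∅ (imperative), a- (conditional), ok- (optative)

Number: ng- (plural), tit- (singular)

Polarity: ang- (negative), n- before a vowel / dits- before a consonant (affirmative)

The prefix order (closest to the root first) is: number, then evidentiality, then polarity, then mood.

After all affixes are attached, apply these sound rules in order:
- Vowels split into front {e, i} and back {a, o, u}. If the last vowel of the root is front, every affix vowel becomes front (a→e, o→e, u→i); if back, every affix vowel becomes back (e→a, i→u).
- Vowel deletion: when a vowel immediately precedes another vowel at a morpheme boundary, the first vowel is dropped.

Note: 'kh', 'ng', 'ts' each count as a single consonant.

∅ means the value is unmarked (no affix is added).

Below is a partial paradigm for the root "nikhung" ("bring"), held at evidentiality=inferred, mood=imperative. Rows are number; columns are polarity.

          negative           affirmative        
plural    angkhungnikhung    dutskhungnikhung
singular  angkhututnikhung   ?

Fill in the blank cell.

dutskhututnikhung

Attach number singular tit- → titnikhung.
Attach evidentiality inferred khu- → khutitnikhung.
Attach polarity affirmative dits- (before consonant 'kh') → ditskhutitnikhung.
mood = imperative: zero marking, form stays ditskhutitnikhung.
Apply vowel harmony: ditskhutitnikhung → dutskhututnikhung.
Vowel deletion: no change.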